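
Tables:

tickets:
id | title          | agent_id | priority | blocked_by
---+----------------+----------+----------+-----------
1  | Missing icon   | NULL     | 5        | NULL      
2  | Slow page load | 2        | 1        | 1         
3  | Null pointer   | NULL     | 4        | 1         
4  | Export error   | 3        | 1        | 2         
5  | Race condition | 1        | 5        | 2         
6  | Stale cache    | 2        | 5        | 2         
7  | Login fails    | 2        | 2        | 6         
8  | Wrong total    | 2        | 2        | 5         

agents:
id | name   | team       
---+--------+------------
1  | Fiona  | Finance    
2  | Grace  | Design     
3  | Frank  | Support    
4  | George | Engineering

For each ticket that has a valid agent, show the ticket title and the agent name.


INNER JOIN keeps only tickets rows whose agent_id matches an id in agents. Walk through each ticket:
  - ticket 1 (Missing icon): agent_id=NULL, no match -> dropped
  - ticket 2 (Slow page load): agent_id=2 -> matches Grace
  - ticket 3 (Null pointer): agent_id=NULL, no match -> dropped
  - ticket 4 (Export error): agent_id=3 -> matches Frank
  - ticket 5 (Race condition): agent_id=1 -> matches Fiona
  - ticket 6 (Stale cache): agent_id=2 -> matches Grace
  - ticket 7 (Login fails): agent_id=2 -> matches Grace
  - ticket 8 (Wrong total): agent_id=2 -> matches Grace
So 2 of 8 rows are dropped.

SQL:
SELECT a.title, b.name AS agent
FROM tickets a
INNER JOIN agents b ON a.agent_id = b.id

Result:
title          | agent
---------------+------
Slow page load | Grace
Export error   | Frank
Race condition | Fiona
Stale cache    | Grace
Login fails    | Grace
Wrong total    | Grace


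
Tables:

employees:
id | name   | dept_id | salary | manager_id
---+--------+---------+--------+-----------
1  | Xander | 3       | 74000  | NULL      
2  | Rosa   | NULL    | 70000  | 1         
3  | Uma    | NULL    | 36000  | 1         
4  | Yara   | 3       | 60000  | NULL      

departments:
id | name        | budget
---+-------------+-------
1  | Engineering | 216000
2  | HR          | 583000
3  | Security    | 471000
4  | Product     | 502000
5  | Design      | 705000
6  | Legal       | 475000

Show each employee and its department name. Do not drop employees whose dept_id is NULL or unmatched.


LEFT JOIN keeps every row from employees (the left table); where dept_id has no match in departments, the department columns become NULL. Walk through each employee:
  - employee 1 (Xander): dept_id=3 -> matches Security
  - employee 2 (Rosa): dept_id=NULL, no match -> kept with NULL
  - employee 3 (Uma): dept_id=NULL, no match -> kept with NULL
  - employee 4 (Yara): dept_id=3 -> matches Security
All 4 rows appear; 2 have NULL department.

SQL:
SELECT a.name, b.name AS department
FROM employees a
LEFT JOIN departments b ON a.dept_id = b.id

Result:
name   | department
-------+-----------
Xander | Security  
Rosa   | NULL      
Uma    | NULL      
Yara   | Security  


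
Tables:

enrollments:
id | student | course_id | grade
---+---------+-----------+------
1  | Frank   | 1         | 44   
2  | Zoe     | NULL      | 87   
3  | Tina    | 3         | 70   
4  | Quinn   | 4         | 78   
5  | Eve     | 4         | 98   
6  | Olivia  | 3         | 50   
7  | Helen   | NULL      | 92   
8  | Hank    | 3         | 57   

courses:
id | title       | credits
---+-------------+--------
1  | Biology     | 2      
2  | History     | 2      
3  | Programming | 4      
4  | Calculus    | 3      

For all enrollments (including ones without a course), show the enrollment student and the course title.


LEFT JOIN keeps every row from enrollments (the left table); where course_id has no match in courses, the course columns become NULL. Walk through each enrollment:
  - enrollment 1 (Frank): course_id=1 -> matches Biology
  - enrollment 2 (Zoe): course_id=NULL, no match -> kept with NULL
  - enrollment 3 (Tina): course_id=3 -> matches Programming
  - enrollment 4 (Quinn): course_id=4 -> matches Calculus
  - enrollment 5 (Eve): course_id=4 -> matches Calculus
  - enrollment 6 (Olivia): course_id=3 -> matches Programming
  - enrollment 7 (Helen): course_id=NULL, no match -> kept with NULL
  - enrollment 8 (Hank): course_id=3 -> matches Programming
All 8 rows appear; 2 have NULL course.

SQL:
SELECT a.student, b.title AS course
FROM enrollments a
LEFT JOIN courses b ON a.course_id = b.id

Result:
student | course     
--------+------------
Frank   | Biology    
Zoe     | NULL       
Tina    | Programming
Quinn   | Calculus   
Eve     | Calculus   
Olivia  | Programming
Helen   | NULL       
Hank    | Programming


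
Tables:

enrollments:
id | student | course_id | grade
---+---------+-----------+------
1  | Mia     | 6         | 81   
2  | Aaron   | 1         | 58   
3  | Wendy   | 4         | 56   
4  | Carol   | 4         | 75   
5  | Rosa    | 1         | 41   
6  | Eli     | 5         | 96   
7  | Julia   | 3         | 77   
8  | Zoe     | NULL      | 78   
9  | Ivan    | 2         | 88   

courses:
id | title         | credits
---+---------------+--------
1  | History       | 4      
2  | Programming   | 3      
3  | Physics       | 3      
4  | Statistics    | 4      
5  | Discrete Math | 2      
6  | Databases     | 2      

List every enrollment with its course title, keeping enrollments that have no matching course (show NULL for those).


LEFT JOIN keeps every row from enrollments (the left table); where course_id has no match in courses, the course columns become NULL. Walk through each enrollment:
  - enrollment 1 (Mia): course_id=6 -> matches Databases
  - enrollment 2 (Aaron): course_id=1 -> matches History
  - enrollment 3 (Wendy): course_id=4 -> matches Statistics
  - enrollment 4 (Carol): course_id=4 -> matches Statistics
  - enrollment 5 (Rosa): course_id=1 -> matches History
  - enrollment 6 (Eli): course_id=5 -> matches Discrete Math
  - enrollment 7 (Julia): course_id=3 -> matches Physics
  - enrollment 8 (Zoe): course_id=NULL, no match -> kept with NULL
  - enrollment 9 (Ivan): course_id=2 -> matches Programming
All 9 rows appear; 1 has NULL course.

SQL:
SELECT a.student, b.title AS course
FROM enrollments a
LEFT JOIN courses b ON a.course_id = b.id

Result:
student | course       
--------+--------------
Mia     | Databases    
Aaron   | History      
Wendy   | Statistics   
Carol   | Statistics   
Rosa    | History      
Eli     | Discrete Math
Julia   | Physics      
Zoe     | NULL         
Ivan    | Programming  


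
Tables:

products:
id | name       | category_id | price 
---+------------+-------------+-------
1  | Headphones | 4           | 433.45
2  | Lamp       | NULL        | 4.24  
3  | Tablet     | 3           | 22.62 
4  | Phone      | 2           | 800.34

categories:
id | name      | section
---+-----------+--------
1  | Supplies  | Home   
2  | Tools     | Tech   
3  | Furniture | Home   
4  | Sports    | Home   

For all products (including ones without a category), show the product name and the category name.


LEFT JOIN keeps every row from products (the left table); where category_id has no match in categories, the category columns become NULL. Walk through each product:
  - product 1 (Headphones): category_id=4 -> matches Sports
  - product 2 (Lamp): category_id=NULL, no match -> kept with NULL
  - product 3 (Tablet): category_id=3 -> matches Furniture
  - product 4 (Phone): category_id=2 -> matches Tools
All 4 rows appear; 1 has NULL category.

SQL:
SELECT a.name, b.name AS category
FROM products a
LEFT JOIN categories b ON a.category_id = b.id

Result:
name       | category 
-----------+----------
Headphones | Sports   
Lamp       | NULL     
Tablet     | Furniture
Phone      | Tools    


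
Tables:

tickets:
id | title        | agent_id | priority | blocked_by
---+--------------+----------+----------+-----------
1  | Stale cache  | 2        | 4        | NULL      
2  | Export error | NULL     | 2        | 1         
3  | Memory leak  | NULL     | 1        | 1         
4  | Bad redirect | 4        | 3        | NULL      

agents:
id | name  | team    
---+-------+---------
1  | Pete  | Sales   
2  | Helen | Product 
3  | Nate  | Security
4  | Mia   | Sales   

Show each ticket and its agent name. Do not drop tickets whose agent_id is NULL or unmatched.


LEFT JOIN keeps every row from tickets (the left table); where agent_id has no match in agents, the agent columns become NULL. Walk through each ticket:
  - ticket 1 (Stale cache): agent_id=2 -> matches Helen
  - ticket 2 (Export error): agent_id=NULL, no match -> kept with NULL
  - ticket 3 (Memory leak): agent_id=NULL, no match -> kept with NULL
  - ticket 4 (Bad redirect): agent_id=4 -> matches Mia
All 4 rows appear; 2 have NULL agent.

SQL:
SELECT a.title, b.name AS agent
FROM tickets a
LEFT JOIN agents b ON a.agent_id = b.id

Result:
title        | agent
-------------+------
Stale cache  | Helen
Export error | NULL 
Memory leak  | NULL 
Bad redirect | Mia  


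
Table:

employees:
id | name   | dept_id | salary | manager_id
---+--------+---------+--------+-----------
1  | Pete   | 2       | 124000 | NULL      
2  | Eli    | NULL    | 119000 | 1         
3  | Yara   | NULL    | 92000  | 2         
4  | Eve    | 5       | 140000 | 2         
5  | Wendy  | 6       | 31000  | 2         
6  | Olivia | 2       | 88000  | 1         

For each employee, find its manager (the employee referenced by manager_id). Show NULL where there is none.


This is a self-join: employees is joined to a second copy of itself, matching each row's manager_id to another row's id. Use LEFT JOIN so rows with manager_id=NULL are kept.
  - employee 1 (Pete): manager_id=NULL -> NULL
  - employee 2 (Eli): manager_id=1 -> Pete
  - employee 3 (Yara): manager_id=2 -> Eli
  - employee 4 (Eve): manager_id=2 -> Eli
  - employee 5 (Wendy): manager_id=2 -> Eli
  - employee 6 (Olivia): manager_id=1 -> Pete

SQL:
SELECT a.name AS item, b.name AS manager
FROM employees a
LEFT JOIN employees b ON a.manager_id = b.id

Result:
item   | manager
-------+--------
Pete   | NULL   
Eli    | Pete   
Yara   | Eli    
Eve    | Eli    
Wendy  | Eli    
Olivia | Pete   


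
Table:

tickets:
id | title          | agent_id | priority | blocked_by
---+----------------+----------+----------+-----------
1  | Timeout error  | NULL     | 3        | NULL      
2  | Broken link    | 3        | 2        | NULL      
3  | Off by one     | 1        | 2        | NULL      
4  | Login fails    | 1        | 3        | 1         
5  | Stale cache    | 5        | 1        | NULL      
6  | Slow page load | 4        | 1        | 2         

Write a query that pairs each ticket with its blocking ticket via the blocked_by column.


This is a self-join: tickets is joined to a second copy of itself, matching each row's blocked_by to another row's id. Use LEFT JOIN so rows with blocked_by=NULL are kept.
  - ticket 1 (Timeout error): blocked_by=NULL -> NULL
  - ticket 2 (Broken link): blocked_by=NULL -> NULL
  - ticket 3 (Off by one): blocked_by=NULL -> NULL
  - ticket 4 (Login fails): blocked_by=1 -> Timeout error
  - ticket 5 (Stale cache): blocked_by=NULL -> NULL
  - ticket 6 (Slow page load): blocked_by=2 -> Broken link

SQL:
SELECT a.title AS item, b.title AS blocked_by
FROM tickets a
LEFT JOIN tickets b ON a.blocked_by = b.id

Result:
item           | blocked_by   
---------------+--------------
Timeout error  | NULL         
Broken link    | NULL         
Off by one     | NULL         
Login fails    | Timeout error
Stale cache    | NULL         
Slow page load | Broken link  


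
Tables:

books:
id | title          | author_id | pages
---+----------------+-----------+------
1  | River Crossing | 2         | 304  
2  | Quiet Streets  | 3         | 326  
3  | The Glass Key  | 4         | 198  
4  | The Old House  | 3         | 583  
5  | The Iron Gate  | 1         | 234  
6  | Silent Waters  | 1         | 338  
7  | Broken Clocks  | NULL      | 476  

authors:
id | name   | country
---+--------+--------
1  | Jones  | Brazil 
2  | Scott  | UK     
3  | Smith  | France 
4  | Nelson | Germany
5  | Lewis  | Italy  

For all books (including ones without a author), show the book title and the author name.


LEFT JOIN keeps every row from books (the left table); where author_id has no match in authors, the author columns become NULL. Walk through each book:
  - book 1 (River Crossing): author_id=2 -> matches Scott
  - book 2 (Quiet Streets): author_id=3 -> matches Smith
  - book 3 (The Glass Key): author_id=4 -> matches Nelson
  - book 4 (The Old House): author_id=3 -> matches Smith
  - book 5 (The Iron Gate): author_id=1 -> matches Jones
  - book 6 (Silent Waters): author_id=1 -> matches Jones
  - book 7 (Broken Clocks): author_id=NULL, no match -> kept with NULL
All 7 rows appear; 1 has NULL author.

SQL:
SELECT a.title, b.name AS author
FROM books a
LEFT JOIN authors b ON a.author_id = b.id

Result:
title          | author
---------------+-------
River Crossing | Scott 
Quiet Streets  | Smith 
The Glass Key  | Nelson
The Old House  | Smith 
The Iron Gate  | Jones 
Silent Waters  | Jones 
Broken Clocks  | NULL  


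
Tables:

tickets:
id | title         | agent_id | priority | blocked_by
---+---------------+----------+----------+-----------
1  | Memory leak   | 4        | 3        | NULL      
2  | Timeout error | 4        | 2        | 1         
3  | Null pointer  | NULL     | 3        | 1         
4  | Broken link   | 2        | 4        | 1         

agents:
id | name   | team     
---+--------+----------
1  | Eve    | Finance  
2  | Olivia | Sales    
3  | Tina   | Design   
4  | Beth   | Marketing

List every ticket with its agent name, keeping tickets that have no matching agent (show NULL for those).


LEFT JOIN keeps every row from tickets (the left table); where agent_id has no match in agents, the agent columns become NULL. Walk through each ticket:
  - ticket 1 (Memory leak): agent_id=4 -> matches Beth
  - ticket 2 (Timeout error): agent_id=4 -> matches Beth
  - ticket 3 (Null pointer): agent_id=NULL, no match -> kept with NULL
  - ticket 4 (Broken link): agent_id=2 -> matches Olivia
All 4 rows appear; 1 has NULL agent.

SQL:
SELECT a.title, b.name AS agent
FROM tickets a
LEFT JOIN agents b ON a.agent_id = b.id

Result:
title         | agent 
--------------+-------
Memory leak   | Beth  
Timeout error | Beth  
Null pointer  | NULL  
Broken link   | Olivia


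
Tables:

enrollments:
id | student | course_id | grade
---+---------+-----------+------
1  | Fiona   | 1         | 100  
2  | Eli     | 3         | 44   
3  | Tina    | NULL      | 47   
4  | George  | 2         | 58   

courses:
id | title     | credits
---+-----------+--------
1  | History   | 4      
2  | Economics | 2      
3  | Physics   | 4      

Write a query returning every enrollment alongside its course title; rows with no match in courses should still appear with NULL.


LEFT JOIN keeps every row from enrollments (the left table); where course_id has no match in courses, the course columns become NULL. Walk through each enrollment:
  - enrollment 1 (Fiona): course_id=1 -> matches History
  - enrollment 2 (Eli): course_id=3 -> matches Physics
  - enrollment 3 (Tina): course_id=NULL, no match -> kept with NULL
  - enrollment 4 (George): course_id=2 -> matches Economics
All 4 rows appear; 1 has NULL course.

SQL:
SELECT a.student, b.title AS course
FROM enrollments a
LEFT JOIN courses b ON a.course_id = b.id

Result:
student | course   
--------+----------
Fiona   | History  
Eli     | Physics  
Tina    | NULL     
George  | Economics


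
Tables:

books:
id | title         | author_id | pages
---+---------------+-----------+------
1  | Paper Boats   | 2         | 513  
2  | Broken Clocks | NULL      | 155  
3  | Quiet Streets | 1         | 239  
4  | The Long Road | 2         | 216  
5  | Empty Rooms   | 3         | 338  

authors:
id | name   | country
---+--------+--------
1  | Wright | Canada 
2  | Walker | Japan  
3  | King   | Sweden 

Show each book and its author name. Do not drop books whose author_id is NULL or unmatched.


LEFT JOIN keeps every row from books (the left table); where author_id has no match in authors, the author columns become NULL. Walk through each book:
  - book 1 (Paper Boats): author_id=2 -> matches Walker
  - book 2 (Broken Clocks): author_id=NULL, no match -> kept with NULL
  - book 3 (Quiet Streets): author_id=1 -> matches Wright
  - book 4 (The Long Road): author_id=2 -> matches Walker
  - book 5 (Empty Rooms): author_id=3 -> matches King
All 5 rows appear; 1 has NULL author.

SQL:
SELECT a.title, b.name AS author
FROM books a
LEFT JOIN authors b ON a.author_id = b.id

Result:
title         | author
--------------+-------
Paper Boats   | Walker
Broken Clocks | NULL  
Quiet Streets | Wright
The Long Road | Walker
Empty Rooms   | King  


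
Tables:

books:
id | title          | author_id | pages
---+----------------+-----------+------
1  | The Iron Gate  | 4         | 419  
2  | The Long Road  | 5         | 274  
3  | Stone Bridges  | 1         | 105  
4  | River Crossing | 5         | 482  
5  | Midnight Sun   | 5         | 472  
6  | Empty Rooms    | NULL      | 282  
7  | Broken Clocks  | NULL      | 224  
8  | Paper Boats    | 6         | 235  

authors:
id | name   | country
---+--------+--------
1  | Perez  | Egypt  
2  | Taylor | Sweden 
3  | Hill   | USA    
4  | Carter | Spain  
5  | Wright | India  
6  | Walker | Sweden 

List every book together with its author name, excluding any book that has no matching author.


INNER JOIN keeps only books rows whose author_id matches an id in authors. Walk through each book:
  - book 1 (The Iron Gate): author_id=4 -> matches Carter
  - book 2 (The Long Road): author_id=5 -> matches Wright
  - book 3 (Stone Bridges): author_id=1 -> matches Perez
  - book 4 (River Crossing): author_id=5 -> matches Wright
  - book 5 (Midnight Sun): author_id=5 -> matches Wright
  - book 6 (Empty Rooms): author_id=NULL, no match -> dropped
  - book 7 (Broken Clocks): author_id=NULL, no match -> dropped
  - book 8 (Paper Boats): author_id=6 -> matches Walker
So 2 of 8 rows are dropped.

SQL:
SELECT a.title, b.name AS author
FROM books a
INNER JOIN authors b ON a.author_id = b.id

Result:
title          | author
---------------+-------
The Iron Gate  | Carter
The Long Road  | Wright
Stone Bridges  | Perez 
River Crossing | Wright
Midnight Sun   | Wright
Paper Boats    | Walker


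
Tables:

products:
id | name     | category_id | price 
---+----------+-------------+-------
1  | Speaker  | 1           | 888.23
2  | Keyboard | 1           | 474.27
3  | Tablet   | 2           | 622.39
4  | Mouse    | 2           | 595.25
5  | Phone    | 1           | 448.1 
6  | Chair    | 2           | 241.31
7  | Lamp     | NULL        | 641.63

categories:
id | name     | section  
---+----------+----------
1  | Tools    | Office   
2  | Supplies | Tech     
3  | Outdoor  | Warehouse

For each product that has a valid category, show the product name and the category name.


INNER JOIN keeps only products rows whose category_id matches an id in categories. Walk through each product:
  - product 1 (Speaker): category_id=1 -> matches Tools
  - product 2 (Keyboard): category_id=1 -> matches Tools
  - product 3 (Tablet): category_id=2 -> matches Supplies
  - product 4 (Mouse): category_id=2 -> matches Supplies
  - product 5 (Phone): category_id=1 -> matches Tools
  - product 6 (Chair): category_id=2 -> matches Supplies
  - product 7 (Lamp): category_id=NULL, no match -> dropped
So 1 of 7 rows is dropped.

SQL:
SELECT a.name, b.name AS category
FROM products a
INNER JOIN categories b ON a.category_id = b.id

Result:
name     | category
---------+---------
Speaker  | Tools   
Keyboard | Tools   
Tablet   | Supplies
Mouse    | Supplies
Phone    | Tools   
Chair    | Supplies


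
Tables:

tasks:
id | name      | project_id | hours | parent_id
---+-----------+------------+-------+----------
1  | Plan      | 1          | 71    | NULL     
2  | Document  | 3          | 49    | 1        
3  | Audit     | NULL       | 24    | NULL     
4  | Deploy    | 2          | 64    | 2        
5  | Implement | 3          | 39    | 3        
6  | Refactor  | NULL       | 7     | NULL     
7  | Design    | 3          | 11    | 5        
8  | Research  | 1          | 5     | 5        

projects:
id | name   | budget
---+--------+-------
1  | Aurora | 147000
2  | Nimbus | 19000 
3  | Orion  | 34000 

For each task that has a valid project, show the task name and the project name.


INNER JOIN keeps only tasks rows whose project_id matches an id in projects. Walk through each task:
  - task 1 (Plan): project_id=1 -> matches Aurora
  - task 2 (Document): project_id=3 -> matches Orion
  - task 3 (Audit): project_id=NULL, no match -> dropped
  - task 4 (Deploy): project_id=2 -> matches Nimbus
  - task 5 (Implement): project_id=3 -> matches Orion
  - task 6 (Refactor): project_id=NULL, no match -> dropped
  - task 7 (Design): project_id=3 -> matches Orion
  - task 8 (Research): project_id=1 -> matches Aurora
So 2 of 8 rows are dropped.

SQL:
SELECT a.name, b.name AS project
FROM tasks a
INNER JOIN projects b ON a.project_id = b.id

Result:
name      | project
----------+--------
Plan      | Aurora 
Document  | Orion  
Deploy    | Nimbus 
Implement | Orion  
Design    | Orion  
Research  | Aurora 


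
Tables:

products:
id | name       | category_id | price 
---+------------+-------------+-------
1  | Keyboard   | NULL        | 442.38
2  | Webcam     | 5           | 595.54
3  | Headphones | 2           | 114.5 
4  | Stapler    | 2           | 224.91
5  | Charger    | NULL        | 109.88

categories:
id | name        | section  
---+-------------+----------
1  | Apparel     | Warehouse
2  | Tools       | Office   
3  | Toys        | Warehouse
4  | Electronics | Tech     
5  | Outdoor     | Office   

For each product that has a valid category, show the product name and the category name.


INNER JOIN keeps only products rows whose category_id matches an id in categories. Walk through each product:
  - product 1 (Keyboard): category_id=NULL, no match -> dropped
  - product 2 (Webcam): category_id=5 -> matches Outdoor
  - product 3 (Headphones): category_id=2 -> matches Tools
  - product 4 (Stapler): category_id=2 -> matches Tools
  - product 5 (Charger): category_id=NULL, no match -> dropped
So 2 of 5 rows are dropped.

SQL:
SELECT a.name, b.name AS category
FROM products a
INNER JOIN categories b ON a.category_id = b.id

Result:
name       | category
-----------+---------
Webcam     | Outdoor 
Headphones | Tools   
Stapler    | Tools   


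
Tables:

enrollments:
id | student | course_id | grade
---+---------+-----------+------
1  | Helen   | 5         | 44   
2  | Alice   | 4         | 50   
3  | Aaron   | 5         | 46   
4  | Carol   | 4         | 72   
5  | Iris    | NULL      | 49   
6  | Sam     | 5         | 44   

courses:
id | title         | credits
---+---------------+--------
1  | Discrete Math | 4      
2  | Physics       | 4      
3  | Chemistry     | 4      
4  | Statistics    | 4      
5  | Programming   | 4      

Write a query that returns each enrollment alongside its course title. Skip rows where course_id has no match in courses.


INNER JOIN keeps only enrollments rows whose course_id matches an id in courses. Walk through each enrollment:
  - enrollment 1 (Helen): course_id=5 -> matches Programming
  - enrollment 2 (Alice): course_id=4 -> matches Statistics
  - enrollment 3 (Aaron): course_id=5 -> matches Programming
  - enrollment 4 (Carol): course_id=4 -> matches Statistics
  - enrollment 5 (Iris): course_id=NULL, no match -> dropped
  - enrollment 6 (Sam): course_id=5 -> matches Programming
So 1 of 6 rows is dropped.

SQL:
SELECT a.student, b.title AS course
FROM enrollments a
INNER JOIN courses b ON a.course_id = b.id

Result:
student | course     
--------+------------
Helen   | Programming
Alice   | Statistics 
Aaron   | Programming
Carol   | Statistics 
Sam     | Programming


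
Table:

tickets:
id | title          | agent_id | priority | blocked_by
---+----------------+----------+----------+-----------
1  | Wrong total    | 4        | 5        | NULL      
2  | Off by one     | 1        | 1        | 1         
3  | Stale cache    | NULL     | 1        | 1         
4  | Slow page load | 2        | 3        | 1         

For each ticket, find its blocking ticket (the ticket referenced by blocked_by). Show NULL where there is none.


This is a self-join: tickets is joined to a second copy of itself, matching each row's blocked_by to another row's id. Use LEFT JOIN so rows with blocked_by=NULL are kept.
  - ticket 1 (Wrong total): blocked_by=NULL -> NULL
  - ticket 2 (Off by one): blocked_by=1 -> Wrong total
  - ticket 3 (Stale cache): blocked_by=1 -> Wrong total
  - ticket 4 (Slow page load): blocked_by=1 -> Wrong total

SQL:
SELECT a.title AS item, b.title AS blocked_by
FROM tickets a
LEFT JOIN tickets b ON a.blocked_by = b.id

Result:
item           | blocked_by 
---------------+------------
Wrong total    | NULL       
Off by one     | Wrong total
Stale cache    | Wrong total
Slow page load | Wrong total


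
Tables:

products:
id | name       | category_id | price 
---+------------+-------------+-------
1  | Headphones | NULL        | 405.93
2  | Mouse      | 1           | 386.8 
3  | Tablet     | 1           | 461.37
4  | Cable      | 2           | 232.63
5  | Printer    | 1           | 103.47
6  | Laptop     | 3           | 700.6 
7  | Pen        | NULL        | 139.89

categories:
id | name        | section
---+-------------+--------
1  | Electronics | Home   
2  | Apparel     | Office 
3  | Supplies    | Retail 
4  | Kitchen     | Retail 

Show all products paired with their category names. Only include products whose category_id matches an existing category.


INNER JOIN keeps only products rows whose category_id matches an id in categories. Walk through each product:
  - product 1 (Headphones): category_id=NULL, no match -> dropped
  - product 2 (Mouse): category_id=1 -> matches Electronics
  - product 3 (Tablet): category_id=1 -> matches Electronics
  - product 4 (Cable): category_id=2 -> matches Apparel
  - product 5 (Printer): category_id=1 -> matches Electronics
  - product 6 (Laptop): category_id=3 -> matches Supplies
  - product 7 (Pen): category_id=NULL, no match -> dropped
So 2 of 7 rows are dropped.

SQL:
SELECT a.name, b.name AS category
FROM products a
INNER JOIN categories b ON a.category_id = b.id

Result:
name    | category   
--------+------------
Mouse   | Electronics
Tablet  | Electronics
Cable   | Apparel    
Printer | Electronics
Laptop  | Supplies   


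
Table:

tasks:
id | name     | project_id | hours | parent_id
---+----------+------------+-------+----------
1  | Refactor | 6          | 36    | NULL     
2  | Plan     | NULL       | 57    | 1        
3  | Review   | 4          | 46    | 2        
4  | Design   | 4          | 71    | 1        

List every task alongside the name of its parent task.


This is a self-join: tasks is joined to a second copy of itself, matching each row's parent_id to another row's id. Use LEFT JOIN so rows with parent_id=NULL are kept.
  - task 1 (Refactor): parent_id=NULL -> NULL
  - task 2 (Plan): parent_id=1 -> Refactor
  - task 3 (Review): parent_id=2 -> Plan
  - task 4 (Design): parent_id=1 -> Refactor

SQL:
SELECT a.name AS item, b.name AS parent
FROM tasks a
LEFT JOIN tasks b ON a.parent_id = b.id

Result:
item     | parent  
---------+---------
Refactor | NULL    
Plan     | Refactor
Review   | Plan    
Design   | Refactor


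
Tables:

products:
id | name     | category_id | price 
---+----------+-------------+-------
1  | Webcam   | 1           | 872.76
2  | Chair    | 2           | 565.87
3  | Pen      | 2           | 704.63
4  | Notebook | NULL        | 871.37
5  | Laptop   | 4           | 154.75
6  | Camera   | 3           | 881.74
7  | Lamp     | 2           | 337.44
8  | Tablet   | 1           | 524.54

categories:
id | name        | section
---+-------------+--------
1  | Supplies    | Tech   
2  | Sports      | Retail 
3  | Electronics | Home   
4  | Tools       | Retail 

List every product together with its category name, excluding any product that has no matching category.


INNER JOIN keeps only products rows whose category_id matches an id in categories. Walk through each product:
  - product 1 (Webcam): category_id=1 -> matches Supplies
  - product 2 (Chair): category_id=2 -> matches Sports
  - product 3 (Pen): category_id=2 -> matches Sports
  - product 4 (Notebook): category_id=NULL, no match -> dropped
  - product 5 (Laptop): category_id=4 -> matches Tools
  - product 6 (Camera): category_id=3 -> matches Electronics
  - product 7 (Lamp): category_id=2 -> matches Sports
  - product 8 (Tablet): category_id=1 -> matches Supplies
So 1 of 8 rows is dropped.

SQL:
SELECT a.name, b.name AS category
FROM products a
INNER JOIN categories b ON a.category_id = b.id

Result:
name   | category   
-------+------------
Webcam | Supplies   
Chair  | Sports     
Pen    | Sports     
Laptop | Tools      
Camera | Electronics
Lamp   | Sports     
Tablet | Supplies   


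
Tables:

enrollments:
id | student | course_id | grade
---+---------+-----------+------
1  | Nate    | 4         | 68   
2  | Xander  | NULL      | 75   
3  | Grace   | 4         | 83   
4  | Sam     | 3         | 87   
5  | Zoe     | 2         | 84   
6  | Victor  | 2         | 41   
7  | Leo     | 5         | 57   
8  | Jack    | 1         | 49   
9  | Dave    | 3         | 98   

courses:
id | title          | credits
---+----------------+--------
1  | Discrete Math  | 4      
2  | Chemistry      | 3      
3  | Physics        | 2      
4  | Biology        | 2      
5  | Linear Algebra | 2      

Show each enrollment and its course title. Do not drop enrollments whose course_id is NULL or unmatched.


LEFT JOIN keeps every row from enrollments (the left table); where course_id has no match in courses, the course columns become NULL. Walk through each enrollment:
  - enrollment 1 (Nate): course_id=4 -> matches Biology
  - enrollment 2 (Xander): course_id=NULL, no match -> kept with NULL
  - enrollment 3 (Grace): course_id=4 -> matches Biology
  - enrollment 4 (Sam): course_id=3 -> matches Physics
  - enrollment 5 (Zoe): course_id=2 -> matches Chemistry
  - enrollment 6 (Victor): course_id=2 -> matches Chemistry
  - enrollment 7 (Leo): course_id=5 -> matches Linear Algebra
  - enrollment 8 (Jack): course_id=1 -> matches Discrete Math
  - enrollment 9 (Dave): course_id=3 -> matches Physics
All 9 rows appear; 1 has NULL course.

SQL:
SELECT a.student, b.title AS course
FROM enrollments a
LEFT JOIN courses b ON a.course_id = b.id

Result:
student | course        
--------+---------------
Nate    | Biology       
Xander  | NULL          
Grace   | Biology       
Sam     | Physics       
Zoe     | Chemistry     
Victor  | Chemistry     
Leo     | Linear Algebra
Jack    | Discrete Math 
Dave    | Physics       


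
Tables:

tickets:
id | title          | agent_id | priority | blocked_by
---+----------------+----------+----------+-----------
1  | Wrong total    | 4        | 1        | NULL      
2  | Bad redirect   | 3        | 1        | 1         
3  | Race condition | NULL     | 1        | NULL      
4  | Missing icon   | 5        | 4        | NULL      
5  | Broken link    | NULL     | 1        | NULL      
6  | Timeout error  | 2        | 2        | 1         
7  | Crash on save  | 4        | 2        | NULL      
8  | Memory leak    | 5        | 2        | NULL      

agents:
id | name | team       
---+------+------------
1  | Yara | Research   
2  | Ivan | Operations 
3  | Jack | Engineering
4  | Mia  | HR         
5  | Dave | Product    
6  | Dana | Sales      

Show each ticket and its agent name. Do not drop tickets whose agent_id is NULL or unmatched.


LEFT JOIN keeps every row from tickets (the left table); where agent_id has no match in agents, the agent columns become NULL. Walk through each ticket:
  - ticket 1 (Wrong total): agent_id=4 -> matches Mia
  - ticket 2 (Bad redirect): agent_id=3 -> matches Jack
  - ticket 3 (Race condition): agent_id=NULL, no match -> kept with NULL
  - ticket 4 (Missing icon): agent_id=5 -> matches Dave
  - ticket 5 (Broken link): agent_id=NULL, no match -> kept with NULL
  - ticket 6 (Timeout error): agent_id=2 -> matches Ivan
  - ticket 7 (Crash on save): agent_id=4 -> matches Mia
  - ticket 8 (Memory leak): agent_id=5 -> matches Dave
All 8 rows appear; 2 have NULL agent.

SQL:
SELECT a.title, b.name AS agent
FROM tickets a
LEFT JOIN agents b ON a.agent_id = b.id

Result:
title          | agent
---------------+------
Wrong total    | Mia  
Bad redirect   | Jack 
Race condition | NULL 
Missing icon   | Dave 
Broken link    | NULL 
Timeout error  | Ivan 
Crash on save  | Mia  
Memory leak    | Dave 


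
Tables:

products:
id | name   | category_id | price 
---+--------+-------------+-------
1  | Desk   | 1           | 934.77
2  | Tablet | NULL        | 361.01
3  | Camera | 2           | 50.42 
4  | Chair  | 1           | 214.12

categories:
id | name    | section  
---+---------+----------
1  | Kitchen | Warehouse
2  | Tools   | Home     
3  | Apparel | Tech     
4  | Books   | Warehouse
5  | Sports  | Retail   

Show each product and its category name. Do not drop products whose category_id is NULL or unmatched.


LEFT JOIN keeps every row from products (the left table); where category_id has no match in categories, the category columns become NULL. Walk through each product:
  - product 1 (Desk): category_id=1 -> matches Kitchen
  - product 2 (Tablet): category_id=NULL, no match -> kept with NULL
  - product 3 (Camera): category_id=2 -> matches Tools
  - product 4 (Chair): category_id=1 -> matches Kitchen
All 4 rows appear; 1 has NULL category.

SQL:
SELECT a.name, b.name AS category
FROM products a
LEFT JOIN categories b ON a.category_id = b.id

Result:
name   | category
-------+---------
Desk   | Kitchen 
Tablet | NULL    
Camera | Tools   
Chair  | Kitchen 


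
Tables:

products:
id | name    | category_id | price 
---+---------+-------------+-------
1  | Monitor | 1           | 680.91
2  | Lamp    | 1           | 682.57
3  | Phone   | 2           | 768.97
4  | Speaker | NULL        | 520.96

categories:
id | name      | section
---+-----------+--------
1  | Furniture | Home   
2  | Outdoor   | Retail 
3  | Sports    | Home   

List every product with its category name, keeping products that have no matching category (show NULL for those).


LEFT JOIN keeps every row from products (the left table); where category_id has no match in categories, the category columns become NULL. Walk through each product:
  - product 1 (Monitor): category_id=1 -> matches Furniture
  - product 2 (Lamp): category_id=1 -> matches Furniture
  - product 3 (Phone): category_id=2 -> matches Outdoor
  - product 4 (Speaker): category_id=NULL, no match -> kept with NULL
All 4 rows appear; 1 has NULL category.

SQL:
SELECT a.name, b.name AS category
FROM products a
LEFT JOIN categories b ON a.category_id = b.id

Result:
name    | category 
--------+----------
Monitor | Furniture
Lamp    | Furniture
Phone   | Outdoor  
Speaker | NULL     


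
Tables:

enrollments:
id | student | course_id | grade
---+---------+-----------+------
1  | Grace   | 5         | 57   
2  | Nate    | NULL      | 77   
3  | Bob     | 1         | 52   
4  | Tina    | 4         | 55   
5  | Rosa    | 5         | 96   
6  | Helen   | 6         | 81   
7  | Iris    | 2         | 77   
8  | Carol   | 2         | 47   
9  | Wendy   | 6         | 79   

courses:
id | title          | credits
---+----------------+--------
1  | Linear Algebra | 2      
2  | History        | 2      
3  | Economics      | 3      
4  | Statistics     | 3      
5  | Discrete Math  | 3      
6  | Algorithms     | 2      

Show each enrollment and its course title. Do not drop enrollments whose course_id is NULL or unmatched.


LEFT JOIN keeps every row from enrollments (the left table); where course_id has no match in courses, the course columns become NULL. Walk through each enrollment:
  - enrollment 1 (Grace): course_id=5 -> matches Discrete Math
  - enrollment 2 (Nate): course_id=NULL, no match -> kept with NULL
  - enrollment 3 (Bob): course_id=1 -> matches Linear Algebra
  - enrollment 4 (Tina): course_id=4 -> matches Statistics
  - enrollment 5 (Rosa): course_id=5 -> matches Discrete Math
  - enrollment 6 (Helen): course_id=6 -> matches Algorithms
  - enrollment 7 (Iris): course_id=2 -> matches History
  - enrollment 8 (Carol): course_id=2 -> matches History
  - enrollment 9 (Wendy): course_id=6 -> matches Algorithms
All 9 rows appear; 1 has NULL course.

SQL:
SELECT a.student, b.title AS course
FROM enrollments a
LEFT JOIN courses b ON a.course_id = b.id

Result:
student | course        
--------+---------------
Grace   | Discrete Math 
Nate    | NULL          
Bob     | Linear Algebra
Tina    | Statistics    
Rosa    | Discrete Math 
Helen   | Algorithms    
Iris    | History       
Carol   | History       
Wendy   | Algorithms    


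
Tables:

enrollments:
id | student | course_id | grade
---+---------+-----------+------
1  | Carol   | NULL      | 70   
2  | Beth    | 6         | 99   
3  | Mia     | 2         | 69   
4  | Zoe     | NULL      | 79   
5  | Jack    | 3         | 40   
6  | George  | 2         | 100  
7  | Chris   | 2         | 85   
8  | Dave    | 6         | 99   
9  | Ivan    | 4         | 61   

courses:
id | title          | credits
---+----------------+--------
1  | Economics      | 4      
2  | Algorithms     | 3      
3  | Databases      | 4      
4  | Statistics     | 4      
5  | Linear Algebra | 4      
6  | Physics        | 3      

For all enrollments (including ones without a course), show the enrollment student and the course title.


LEFT JOIN keeps every row from enrollments (the left table); where course_id has no match in courses, the course columns become NULL. Walk through each enrollment:
  - enrollment 1 (Carol): course_id=NULL, no match -> kept with NULL
  - enrollment 2 (Beth): course_id=6 -> matches Physics
  - enrollment 3 (Mia): course_id=2 -> matches Algorithms
  - enrollment 4 (Zoe): course_id=NULL, no match -> kept with NULL
  - enrollment 5 (Jack): course_id=3 -> matches Databases
  - enrollment 6 (George): course_id=2 -> matches Algorithms
  - enrollment 7 (Chris): course_id=2 -> matches Algorithms
  - enrollment 8 (Dave): course_id=6 -> matches Physics
  - enrollment 9 (Ivan): course_id=4 -> matches Statistics
All 9 rows appear; 2 have NULL course.

SQL:
SELECT a.student, b.title AS course
FROM enrollments a
LEFT JOIN courses b ON a.course_id = b.id

Result:
student | course    
--------+-----------
Carol   | NULL      
Beth    | Physics   
Mia     | Algorithms
Zoe     | NULL      
Jack    | Databases 
George  | Algorithms
Chris   | Algorithms
Dave    | Physics   
Ivan    | Statistics


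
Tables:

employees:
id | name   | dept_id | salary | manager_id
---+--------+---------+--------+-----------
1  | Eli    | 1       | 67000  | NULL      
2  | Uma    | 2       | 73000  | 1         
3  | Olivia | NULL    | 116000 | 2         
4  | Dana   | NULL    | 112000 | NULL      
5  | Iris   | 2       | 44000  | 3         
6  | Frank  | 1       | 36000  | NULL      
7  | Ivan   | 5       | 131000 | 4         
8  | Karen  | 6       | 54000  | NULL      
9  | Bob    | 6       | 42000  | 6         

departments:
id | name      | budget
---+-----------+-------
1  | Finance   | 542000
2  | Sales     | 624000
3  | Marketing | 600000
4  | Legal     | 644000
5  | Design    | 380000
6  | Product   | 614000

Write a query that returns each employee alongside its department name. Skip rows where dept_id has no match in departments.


INNER JOIN keeps only employees rows whose dept_id matches an id in departments. Walk through each employee:
  - employee 1 (Eli): dept_id=1 -> matches Finance
  - employee 2 (Uma): dept_id=2 -> matches Sales
  - employee 3 (Olivia): dept_id=NULL, no match -> dropped
  - employee 4 (Dana): dept_id=NULL, no match -> dropped
  - employee 5 (Iris): dept_id=2 -> matches Sales
  - employee 6 (Frank): dept_id=1 -> matches Finance
  - employee 7 (Ivan): dept_id=5 -> matches Design
  - employee 8 (Karen): dept_id=6 -> matches Product
  - employee 9 (Bob): dept_id=6 -> matches Product
So 2 of 9 rows are dropped.

SQL:
SELECT a.name, b.name AS department
FROM employees a
INNER JOIN departments b ON a.dept_id = b.id

Result:
name  | department
------+-----------
Eli   | Finance   
Uma   | Sales     
Iris  | Sales     
Frank | Finance   
Ivan  | Design    
Karen | Product   
Bob   | Product   
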